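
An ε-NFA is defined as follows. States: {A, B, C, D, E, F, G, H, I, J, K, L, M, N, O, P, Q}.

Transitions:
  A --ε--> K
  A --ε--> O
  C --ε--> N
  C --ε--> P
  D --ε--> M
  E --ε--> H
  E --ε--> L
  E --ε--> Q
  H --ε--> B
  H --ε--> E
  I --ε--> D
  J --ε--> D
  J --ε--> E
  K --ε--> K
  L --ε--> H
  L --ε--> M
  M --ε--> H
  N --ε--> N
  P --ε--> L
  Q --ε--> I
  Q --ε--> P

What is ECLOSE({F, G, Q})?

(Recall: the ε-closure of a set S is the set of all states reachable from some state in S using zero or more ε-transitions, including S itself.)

Start with {F, G, Q}.
From Q via ε: add I, P.
From I via ε: add D.
From P via ε: add L.
From D via ε: add M.
From L via ε: add H.
From H via ε: add B, E.
No new states can be added; the closed set is {B, D, E, F, G, H, I, L, M, P, Q}.

{B, D, E, F, G, H, I, L, M, P, Q}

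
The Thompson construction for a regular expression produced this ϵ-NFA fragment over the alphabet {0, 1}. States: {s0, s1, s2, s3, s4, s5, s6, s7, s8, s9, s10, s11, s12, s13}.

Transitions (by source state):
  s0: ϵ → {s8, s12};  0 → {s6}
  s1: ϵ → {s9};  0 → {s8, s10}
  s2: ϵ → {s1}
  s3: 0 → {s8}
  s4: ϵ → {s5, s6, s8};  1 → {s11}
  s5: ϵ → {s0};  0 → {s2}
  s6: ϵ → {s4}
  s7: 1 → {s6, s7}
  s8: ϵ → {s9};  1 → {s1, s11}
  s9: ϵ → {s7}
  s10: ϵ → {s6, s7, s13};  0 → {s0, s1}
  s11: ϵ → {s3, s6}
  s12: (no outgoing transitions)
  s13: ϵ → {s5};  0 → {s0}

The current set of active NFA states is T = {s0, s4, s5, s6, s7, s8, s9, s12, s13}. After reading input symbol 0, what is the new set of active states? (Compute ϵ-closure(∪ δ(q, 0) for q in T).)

s0 on 0 → {s6}.
s5 on 0 → {s2}.
s13 on 0 → {s0}.
No 0-transition from s4, s6, s7, s8, s9, s12.
Union after reading 0: {s0, s2, s6}.
Now take the ϵ-closure:
From s0 via ϵ: add s8, s12.
From s2 via ϵ: add s1.
From s6 via ϵ: add s4.
From s1 via ϵ: add s9.
From s4 via ϵ: add s5.
From s9 via ϵ: add s7.
No new states can be added; the closed set is {s0, s1, s2, s4, s5, s6, s7, s8, s9, s12}.

{s0, s1, s2, s4, s5, s6, s7, s8, s9, s12}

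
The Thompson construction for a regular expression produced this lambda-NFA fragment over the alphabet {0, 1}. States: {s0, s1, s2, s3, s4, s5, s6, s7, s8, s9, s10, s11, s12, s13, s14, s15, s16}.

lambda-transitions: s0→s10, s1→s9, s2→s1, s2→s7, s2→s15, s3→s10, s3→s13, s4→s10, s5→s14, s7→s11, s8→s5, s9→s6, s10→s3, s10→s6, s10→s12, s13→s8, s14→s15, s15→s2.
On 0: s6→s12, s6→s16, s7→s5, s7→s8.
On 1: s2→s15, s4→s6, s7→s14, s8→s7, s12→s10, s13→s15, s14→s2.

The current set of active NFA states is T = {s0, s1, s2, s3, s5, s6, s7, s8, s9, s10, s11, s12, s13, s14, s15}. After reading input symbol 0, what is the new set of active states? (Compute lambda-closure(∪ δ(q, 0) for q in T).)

s6 on 0 → {s12, s16}.
s7 on 0 → {s5, s8}.
No 0-transition from s0, s1, s2, s3, s5, s8, s9, s10, s11, s12, s13, s14, s15.
Union after reading 0: {s5, s8, s12, s16}.
Now take the lambda-closure:
From s5 via lambda: add s14.
From s14 via lambda: add s15.
From s15 via lambda: add s2.
From s2 via lambda: add s1, s7.
From s1 via lambda: add s9.
From s7 via lambda: add s11.
From s9 via lambda: add s6.
No new states can be added; the closed set is {s1, s2, s5, s6, s7, s8, s9, s11, s12, s14, s15, s16}.

{s1, s2, s5, s6, s7, s8, s9, s11, s12, s14, s15, s16}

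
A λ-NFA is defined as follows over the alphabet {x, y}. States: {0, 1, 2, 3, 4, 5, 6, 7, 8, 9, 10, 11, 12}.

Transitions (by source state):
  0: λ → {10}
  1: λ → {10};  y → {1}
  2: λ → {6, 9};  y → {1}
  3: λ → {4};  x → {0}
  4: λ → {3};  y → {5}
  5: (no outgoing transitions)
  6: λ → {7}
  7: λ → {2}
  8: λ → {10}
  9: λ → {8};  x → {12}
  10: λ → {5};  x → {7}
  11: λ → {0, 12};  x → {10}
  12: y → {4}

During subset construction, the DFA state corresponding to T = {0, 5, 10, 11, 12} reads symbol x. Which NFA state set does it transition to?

10 on x → {7}.
11 on x → {10}.
No x-transition from 0, 5, 12.
Union after reading x: {7, 10}.
Now take the λ-closure:
From 7 via λ: add 2.
From 10 via λ: add 5.
From 2 via λ: add 6, 9.
From 9 via λ: add 8.
No new states can be added; the closed set is {2, 5, 6, 7, 8, 9, 10}.

{2, 5, 6, 7, 8, 9, 10}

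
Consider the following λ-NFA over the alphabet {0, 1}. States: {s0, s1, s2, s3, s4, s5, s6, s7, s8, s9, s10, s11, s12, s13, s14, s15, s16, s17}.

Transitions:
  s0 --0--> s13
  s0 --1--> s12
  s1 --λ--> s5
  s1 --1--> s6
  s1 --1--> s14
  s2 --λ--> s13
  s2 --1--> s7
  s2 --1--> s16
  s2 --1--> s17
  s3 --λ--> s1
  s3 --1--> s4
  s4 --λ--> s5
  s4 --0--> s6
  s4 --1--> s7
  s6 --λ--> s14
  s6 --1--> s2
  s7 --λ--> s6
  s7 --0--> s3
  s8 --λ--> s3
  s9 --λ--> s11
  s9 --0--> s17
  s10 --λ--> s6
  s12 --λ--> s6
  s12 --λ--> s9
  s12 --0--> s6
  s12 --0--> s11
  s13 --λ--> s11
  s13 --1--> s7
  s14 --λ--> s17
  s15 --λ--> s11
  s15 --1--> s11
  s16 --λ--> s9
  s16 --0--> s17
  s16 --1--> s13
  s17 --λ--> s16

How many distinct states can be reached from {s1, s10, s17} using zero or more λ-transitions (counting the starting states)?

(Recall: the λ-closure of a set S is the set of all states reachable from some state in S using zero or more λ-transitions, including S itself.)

Start with {s1, s10, s17}.
From s1 via λ: add s5.
From s10 via λ: add s6.
From s17 via λ: add s16.
From s6 via λ: add s14.
From s16 via λ: add s9.
From s9 via λ: add s11.
λ-closure = {s1, s5, s6, s9, s10, s11, s14, s16, s17}, which has 9 states.

9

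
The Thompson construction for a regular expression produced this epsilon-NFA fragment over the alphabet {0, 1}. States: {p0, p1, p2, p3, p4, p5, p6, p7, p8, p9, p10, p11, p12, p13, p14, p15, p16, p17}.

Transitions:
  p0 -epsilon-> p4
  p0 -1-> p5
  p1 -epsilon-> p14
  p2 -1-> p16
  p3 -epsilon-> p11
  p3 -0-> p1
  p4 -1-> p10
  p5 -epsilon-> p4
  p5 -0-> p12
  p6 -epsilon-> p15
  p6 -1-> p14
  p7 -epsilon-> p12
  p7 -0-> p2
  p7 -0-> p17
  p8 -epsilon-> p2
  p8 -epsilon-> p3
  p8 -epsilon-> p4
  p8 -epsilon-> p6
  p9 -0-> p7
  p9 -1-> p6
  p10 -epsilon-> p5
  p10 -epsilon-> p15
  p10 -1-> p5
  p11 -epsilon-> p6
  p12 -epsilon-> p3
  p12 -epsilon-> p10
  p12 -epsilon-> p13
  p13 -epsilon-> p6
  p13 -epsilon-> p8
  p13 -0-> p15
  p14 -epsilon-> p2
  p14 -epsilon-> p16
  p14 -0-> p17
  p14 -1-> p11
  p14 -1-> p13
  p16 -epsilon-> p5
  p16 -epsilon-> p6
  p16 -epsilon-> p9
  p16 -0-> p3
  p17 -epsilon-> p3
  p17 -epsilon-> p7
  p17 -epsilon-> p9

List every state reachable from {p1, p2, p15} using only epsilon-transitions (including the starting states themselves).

{p1, p2, p4, p5, p6, p9, p14, p15, p16}

Start with {p1, p2, p15}.
From p1 via epsilon: add p14.
From p14 via epsilon: add p16.
From p16 via epsilon: add p5, p6, p9.
From p5 via epsilon: add p4.
No new states can be added; the closed set is {p1, p2, p4, p5, p6, p9, p14, p15, p16}.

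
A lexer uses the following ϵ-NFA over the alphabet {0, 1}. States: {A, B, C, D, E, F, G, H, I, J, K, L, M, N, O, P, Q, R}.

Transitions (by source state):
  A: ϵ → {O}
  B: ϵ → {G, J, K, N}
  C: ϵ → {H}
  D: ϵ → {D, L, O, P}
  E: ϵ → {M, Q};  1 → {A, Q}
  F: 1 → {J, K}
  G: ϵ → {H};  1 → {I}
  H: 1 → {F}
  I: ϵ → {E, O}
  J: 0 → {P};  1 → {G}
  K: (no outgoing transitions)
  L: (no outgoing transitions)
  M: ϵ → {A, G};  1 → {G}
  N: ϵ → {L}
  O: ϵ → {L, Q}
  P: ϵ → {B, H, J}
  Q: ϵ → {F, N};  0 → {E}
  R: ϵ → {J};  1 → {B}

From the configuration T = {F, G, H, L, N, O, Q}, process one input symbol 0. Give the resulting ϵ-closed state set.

{A, E, F, G, H, L, M, N, O, Q}

Q on 0 → {E}.
No 0-transition from F, G, H, L, N, O.
Union after reading 0: {E}.
Now take the ϵ-closure:
From E via ϵ: add M, Q.
From M via ϵ: add A, G.
From Q via ϵ: add F, N.
From A via ϵ: add O.
From G via ϵ: add H.
From N via ϵ: add L.
No new states can be added; the closed set is {A, E, F, G, H, L, M, N, O, Q}.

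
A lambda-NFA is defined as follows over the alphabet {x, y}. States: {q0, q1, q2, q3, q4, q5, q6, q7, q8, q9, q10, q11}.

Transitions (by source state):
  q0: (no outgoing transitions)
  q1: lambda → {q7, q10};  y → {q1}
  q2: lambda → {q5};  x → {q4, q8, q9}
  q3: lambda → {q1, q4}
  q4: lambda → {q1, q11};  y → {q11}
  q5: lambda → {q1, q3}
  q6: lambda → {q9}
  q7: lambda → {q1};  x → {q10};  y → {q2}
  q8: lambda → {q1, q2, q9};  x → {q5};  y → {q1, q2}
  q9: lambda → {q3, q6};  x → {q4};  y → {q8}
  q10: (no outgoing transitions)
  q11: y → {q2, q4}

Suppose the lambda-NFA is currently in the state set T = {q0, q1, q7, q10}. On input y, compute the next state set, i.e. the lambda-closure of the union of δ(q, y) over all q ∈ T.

q1 on y → {q1}.
q7 on y → {q2}.
No y-transition from q0, q10.
Union after reading y: {q1, q2}.
Now take the lambda-closure:
From q1 via lambda: add q7, q10.
From q2 via lambda: add q5.
From q5 via lambda: add q3.
From q3 via lambda: add q4.
From q4 via lambda: add q11.
No new states can be added; the closed set is {q1, q2, q3, q4, q5, q7, q10, q11}.

{q1, q2, q3, q4, q5, q7, q10, q11}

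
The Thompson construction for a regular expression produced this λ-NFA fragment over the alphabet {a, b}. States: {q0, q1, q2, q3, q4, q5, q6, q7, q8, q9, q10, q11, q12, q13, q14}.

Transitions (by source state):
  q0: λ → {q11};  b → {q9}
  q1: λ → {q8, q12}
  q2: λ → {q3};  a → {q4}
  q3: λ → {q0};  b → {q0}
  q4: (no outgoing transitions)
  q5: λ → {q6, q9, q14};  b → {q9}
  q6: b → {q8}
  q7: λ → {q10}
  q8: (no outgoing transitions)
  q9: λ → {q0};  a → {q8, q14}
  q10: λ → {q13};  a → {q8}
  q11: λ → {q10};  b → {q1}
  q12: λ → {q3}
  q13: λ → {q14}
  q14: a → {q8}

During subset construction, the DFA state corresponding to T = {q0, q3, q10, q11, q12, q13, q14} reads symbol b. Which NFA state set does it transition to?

{q0, q1, q3, q8, q9, q10, q11, q12, q13, q14}

q0 on b → {q9}.
q3 on b → {q0}.
q11 on b → {q1}.
No b-transition from q10, q12, q13, q14.
Union after reading b: {q0, q1, q9}.
Now take the λ-closure:
From q0 via λ: add q11.
From q1 via λ: add q8, q12.
From q11 via λ: add q10.
From q12 via λ: add q3.
From q10 via λ: add q13.
From q13 via λ: add q14.
No new states can be added; the closed set is {q0, q1, q3, q8, q9, q10, q11, q12, q13, q14}.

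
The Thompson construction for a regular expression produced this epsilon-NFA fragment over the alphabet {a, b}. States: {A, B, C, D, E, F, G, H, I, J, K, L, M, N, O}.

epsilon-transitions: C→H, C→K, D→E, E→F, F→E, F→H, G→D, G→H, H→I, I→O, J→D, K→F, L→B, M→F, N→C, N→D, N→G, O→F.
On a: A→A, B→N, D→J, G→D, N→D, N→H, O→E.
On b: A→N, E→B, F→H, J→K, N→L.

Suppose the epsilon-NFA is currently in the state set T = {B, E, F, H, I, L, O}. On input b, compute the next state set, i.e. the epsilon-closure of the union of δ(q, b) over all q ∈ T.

{B, E, F, H, I, O}

E on b → {B}.
F on b → {H}.
No b-transition from B, H, I, L, O.
Union after reading b: {B, H}.
Now take the epsilon-closure:
From H via epsilon: add I.
From I via epsilon: add O.
From O via epsilon: add F.
From F via epsilon: add E.
No new states can be added; the closed set is {B, E, F, H, I, O}.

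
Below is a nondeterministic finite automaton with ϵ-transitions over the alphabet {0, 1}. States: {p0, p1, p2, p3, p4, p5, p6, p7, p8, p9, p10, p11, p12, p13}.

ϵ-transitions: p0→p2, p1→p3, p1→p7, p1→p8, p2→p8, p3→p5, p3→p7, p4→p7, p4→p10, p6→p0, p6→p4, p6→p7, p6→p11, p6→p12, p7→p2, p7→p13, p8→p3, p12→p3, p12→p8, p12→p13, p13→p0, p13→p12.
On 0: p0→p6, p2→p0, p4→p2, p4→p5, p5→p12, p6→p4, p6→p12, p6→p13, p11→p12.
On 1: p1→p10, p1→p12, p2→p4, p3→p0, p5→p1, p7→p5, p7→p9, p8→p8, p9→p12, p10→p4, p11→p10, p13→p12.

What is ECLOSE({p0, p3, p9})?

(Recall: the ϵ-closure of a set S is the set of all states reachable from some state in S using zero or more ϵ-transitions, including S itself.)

{p0, p2, p3, p5, p7, p8, p9, p12, p13}

Start with {p0, p3, p9}.
From p0 via ϵ: add p2.
From p3 via ϵ: add p5, p7.
From p2 via ϵ: add p8.
From p7 via ϵ: add p13.
From p13 via ϵ: add p12.
No new states can be added; the closed set is {p0, p2, p3, p5, p7, p8, p9, p12, p13}.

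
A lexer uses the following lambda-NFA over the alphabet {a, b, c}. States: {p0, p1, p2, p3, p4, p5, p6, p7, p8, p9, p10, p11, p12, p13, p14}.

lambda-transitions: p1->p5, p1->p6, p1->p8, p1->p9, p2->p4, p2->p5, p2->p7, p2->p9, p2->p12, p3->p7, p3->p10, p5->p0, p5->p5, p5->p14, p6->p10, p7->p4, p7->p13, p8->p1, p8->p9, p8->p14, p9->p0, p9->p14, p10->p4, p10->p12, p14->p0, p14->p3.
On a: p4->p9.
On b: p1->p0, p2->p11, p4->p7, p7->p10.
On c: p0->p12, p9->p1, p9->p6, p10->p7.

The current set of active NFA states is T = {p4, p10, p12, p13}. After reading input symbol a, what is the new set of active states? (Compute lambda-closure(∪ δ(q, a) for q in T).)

{p0, p3, p4, p7, p9, p10, p12, p13, p14}

p4 on a → {p9}.
No a-transition from p10, p12, p13.
Union after reading a: {p9}.
Now take the lambda-closure:
From p9 via lambda: add p0, p14.
From p14 via lambda: add p3.
From p3 via lambda: add p7, p10.
From p7 via lambda: add p4, p13.
From p10 via lambda: add p12.
No new states can be added; the closed set is {p0, p3, p4, p7, p9, p10, p12, p13, p14}.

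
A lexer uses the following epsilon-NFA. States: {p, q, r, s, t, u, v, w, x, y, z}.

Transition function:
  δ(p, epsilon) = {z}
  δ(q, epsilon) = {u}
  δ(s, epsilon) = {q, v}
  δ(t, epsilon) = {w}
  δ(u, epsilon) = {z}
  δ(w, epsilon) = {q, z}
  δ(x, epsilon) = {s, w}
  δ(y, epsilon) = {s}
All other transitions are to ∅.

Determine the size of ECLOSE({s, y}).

6

Start with {s, y}.
From s via epsilon: add q, v.
From q via epsilon: add u.
From u via epsilon: add z.
epsilon-closure = {q, s, u, v, y, z}, which has 6 states.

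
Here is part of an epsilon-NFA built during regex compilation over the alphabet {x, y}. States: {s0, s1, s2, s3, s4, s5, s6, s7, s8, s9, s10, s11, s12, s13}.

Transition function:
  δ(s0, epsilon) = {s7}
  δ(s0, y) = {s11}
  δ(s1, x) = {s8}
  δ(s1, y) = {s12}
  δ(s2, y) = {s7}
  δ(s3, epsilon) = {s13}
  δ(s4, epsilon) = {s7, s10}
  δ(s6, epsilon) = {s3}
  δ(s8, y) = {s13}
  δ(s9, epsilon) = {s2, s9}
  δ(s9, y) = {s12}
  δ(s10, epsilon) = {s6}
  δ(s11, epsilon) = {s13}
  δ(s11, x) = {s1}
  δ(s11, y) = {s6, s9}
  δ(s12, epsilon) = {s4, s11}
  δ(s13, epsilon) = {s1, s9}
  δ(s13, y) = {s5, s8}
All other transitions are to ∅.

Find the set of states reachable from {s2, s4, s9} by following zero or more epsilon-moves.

{s1, s2, s3, s4, s6, s7, s9, s10, s13}

Start with {s2, s4, s9}.
From s4 via epsilon: add s7, s10.
From s10 via epsilon: add s6.
From s6 via epsilon: add s3.
From s3 via epsilon: add s13.
From s13 via epsilon: add s1.
No new states can be added; the closed set is {s1, s2, s3, s4, s6, s7, s9, s10, s13}.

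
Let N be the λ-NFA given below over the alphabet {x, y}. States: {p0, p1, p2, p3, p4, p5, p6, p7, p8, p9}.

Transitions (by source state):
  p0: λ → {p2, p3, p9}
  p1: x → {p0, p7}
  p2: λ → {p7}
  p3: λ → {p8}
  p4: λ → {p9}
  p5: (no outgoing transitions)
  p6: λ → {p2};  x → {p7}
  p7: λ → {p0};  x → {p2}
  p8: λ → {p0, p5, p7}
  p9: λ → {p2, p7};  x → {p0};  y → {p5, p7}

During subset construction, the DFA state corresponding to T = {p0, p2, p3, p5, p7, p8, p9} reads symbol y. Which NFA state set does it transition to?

p9 on y → {p5, p7}.
No y-transition from p0, p2, p3, p5, p7, p8.
Union after reading y: {p5, p7}.
Now take the λ-closure:
From p7 via λ: add p0.
From p0 via λ: add p2, p3, p9.
From p3 via λ: add p8.
No new states can be added; the closed set is {p0, p2, p3, p5, p7, p8, p9}.

{p0, p2, p3, p5, p7, p8, p9}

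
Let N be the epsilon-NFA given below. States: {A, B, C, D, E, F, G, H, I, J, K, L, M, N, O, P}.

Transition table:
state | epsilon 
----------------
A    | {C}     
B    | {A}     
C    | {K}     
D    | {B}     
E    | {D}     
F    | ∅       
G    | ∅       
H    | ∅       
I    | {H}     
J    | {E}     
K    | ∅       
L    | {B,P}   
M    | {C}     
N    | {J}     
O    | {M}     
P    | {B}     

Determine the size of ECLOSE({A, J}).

Start with {A, J}.
From A via epsilon: add C.
From J via epsilon: add E.
From C via epsilon: add K.
From E via epsilon: add D.
From D via epsilon: add B.
epsilon-closure = {A, B, C, D, E, J, K}, which has 7 states.

7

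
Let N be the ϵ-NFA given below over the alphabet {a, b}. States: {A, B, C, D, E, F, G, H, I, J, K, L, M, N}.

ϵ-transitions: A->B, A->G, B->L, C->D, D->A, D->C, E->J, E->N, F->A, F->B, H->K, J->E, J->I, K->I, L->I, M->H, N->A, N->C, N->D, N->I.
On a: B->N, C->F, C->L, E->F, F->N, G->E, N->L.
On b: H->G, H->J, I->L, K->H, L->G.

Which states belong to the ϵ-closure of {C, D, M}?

{A, B, C, D, G, H, I, K, L, M}

Start with {C, D, M}.
From D via ϵ: add A.
From M via ϵ: add H.
From A via ϵ: add B, G.
From H via ϵ: add K.
From B via ϵ: add L.
From K via ϵ: add I.
No new states can be added; the closed set is {A, B, C, D, G, H, I, K, L, M}.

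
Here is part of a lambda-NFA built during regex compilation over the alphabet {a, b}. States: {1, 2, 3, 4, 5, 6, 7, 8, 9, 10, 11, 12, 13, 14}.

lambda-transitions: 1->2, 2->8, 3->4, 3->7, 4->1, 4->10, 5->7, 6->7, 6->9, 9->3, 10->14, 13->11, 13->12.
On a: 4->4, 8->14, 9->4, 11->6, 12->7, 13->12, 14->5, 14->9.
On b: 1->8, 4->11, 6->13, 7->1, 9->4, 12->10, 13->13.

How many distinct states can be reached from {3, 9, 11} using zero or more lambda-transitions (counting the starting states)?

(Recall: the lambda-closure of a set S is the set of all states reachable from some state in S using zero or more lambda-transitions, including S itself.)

Start with {3, 9, 11}.
From 3 via lambda: add 4, 7.
From 4 via lambda: add 1, 10.
From 1 via lambda: add 2.
From 10 via lambda: add 14.
From 2 via lambda: add 8.
lambda-closure = {1, 2, 3, 4, 7, 8, 9, 10, 11, 14}, which has 10 states.

10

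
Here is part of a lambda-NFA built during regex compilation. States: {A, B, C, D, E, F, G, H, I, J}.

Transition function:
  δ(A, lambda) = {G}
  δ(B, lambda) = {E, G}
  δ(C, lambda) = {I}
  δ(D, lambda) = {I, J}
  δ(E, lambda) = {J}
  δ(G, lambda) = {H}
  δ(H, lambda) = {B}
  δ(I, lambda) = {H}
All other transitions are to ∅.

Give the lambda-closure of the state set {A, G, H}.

{A, B, E, G, H, J}

Start with {A, G, H}.
From H via lambda: add B.
From B via lambda: add E.
From E via lambda: add J.
No new states can be added; the closed set is {A, B, E, G, H, J}.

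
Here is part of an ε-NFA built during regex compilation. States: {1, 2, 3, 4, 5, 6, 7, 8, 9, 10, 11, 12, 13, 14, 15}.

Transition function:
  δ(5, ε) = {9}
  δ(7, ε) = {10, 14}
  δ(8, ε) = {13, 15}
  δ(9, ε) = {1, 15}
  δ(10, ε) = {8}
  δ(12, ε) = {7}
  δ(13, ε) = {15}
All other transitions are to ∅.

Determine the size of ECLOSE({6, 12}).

8

Start with {6, 12}.
From 12 via ε: add 7.
From 7 via ε: add 10, 14.
From 10 via ε: add 8.
From 8 via ε: add 13, 15.
ε-closure = {6, 7, 8, 10, 12, 13, 14, 15}, which has 8 states.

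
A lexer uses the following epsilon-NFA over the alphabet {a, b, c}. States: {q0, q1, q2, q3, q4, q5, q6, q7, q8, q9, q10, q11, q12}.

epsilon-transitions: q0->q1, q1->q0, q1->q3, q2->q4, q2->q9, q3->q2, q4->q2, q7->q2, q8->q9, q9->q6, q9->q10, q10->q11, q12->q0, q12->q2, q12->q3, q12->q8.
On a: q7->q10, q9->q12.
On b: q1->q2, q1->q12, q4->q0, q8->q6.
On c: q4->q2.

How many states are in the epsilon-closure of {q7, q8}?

8

Start with {q7, q8}.
From q7 via epsilon: add q2.
From q8 via epsilon: add q9.
From q2 via epsilon: add q4.
From q9 via epsilon: add q6, q10.
From q10 via epsilon: add q11.
epsilon-closure = {q2, q4, q6, q7, q8, q9, q10, q11}, which has 8 states.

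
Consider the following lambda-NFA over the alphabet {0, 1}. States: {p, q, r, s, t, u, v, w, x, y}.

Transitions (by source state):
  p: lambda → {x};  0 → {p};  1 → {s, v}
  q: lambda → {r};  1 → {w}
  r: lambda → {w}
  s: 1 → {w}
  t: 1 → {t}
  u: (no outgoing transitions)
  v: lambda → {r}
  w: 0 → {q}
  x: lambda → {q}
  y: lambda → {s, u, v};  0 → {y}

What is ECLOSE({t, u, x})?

{q, r, t, u, w, x}

Start with {t, u, x}.
From x via lambda: add q.
From q via lambda: add r.
From r via lambda: add w.
No new states can be added; the closed set is {q, r, t, u, w, x}.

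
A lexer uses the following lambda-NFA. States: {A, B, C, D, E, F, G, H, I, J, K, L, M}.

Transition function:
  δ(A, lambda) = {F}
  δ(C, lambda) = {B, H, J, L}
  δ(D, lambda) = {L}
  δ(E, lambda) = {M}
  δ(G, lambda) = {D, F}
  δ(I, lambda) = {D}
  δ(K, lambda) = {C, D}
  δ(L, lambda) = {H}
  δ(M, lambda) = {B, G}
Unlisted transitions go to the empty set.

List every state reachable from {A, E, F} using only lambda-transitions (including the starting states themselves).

Start with {A, E, F}.
From E via lambda: add M.
From M via lambda: add B, G.
From G via lambda: add D.
From D via lambda: add L.
From L via lambda: add H.
No new states can be added; the closed set is {A, B, D, E, F, G, H, L, M}.

{A, B, D, E, F, G, H, L, M}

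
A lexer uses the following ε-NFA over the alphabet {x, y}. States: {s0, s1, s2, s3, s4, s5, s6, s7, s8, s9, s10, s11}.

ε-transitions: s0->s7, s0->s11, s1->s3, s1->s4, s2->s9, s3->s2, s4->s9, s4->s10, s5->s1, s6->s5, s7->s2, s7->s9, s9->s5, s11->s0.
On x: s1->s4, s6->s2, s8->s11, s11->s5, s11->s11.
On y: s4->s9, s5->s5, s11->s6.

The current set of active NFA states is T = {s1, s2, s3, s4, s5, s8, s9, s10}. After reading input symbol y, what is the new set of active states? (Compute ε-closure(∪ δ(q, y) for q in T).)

{s1, s2, s3, s4, s5, s9, s10}

s4 on y → {s9}.
s5 on y → {s5}.
No y-transition from s1, s2, s3, s8, s9, s10.
Union after reading y: {s5, s9}.
Now take the ε-closure:
From s5 via ε: add s1.
From s1 via ε: add s3, s4.
From s3 via ε: add s2.
From s4 via ε: add s10.
No new states can be added; the closed set is {s1, s2, s3, s4, s5, s9, s10}.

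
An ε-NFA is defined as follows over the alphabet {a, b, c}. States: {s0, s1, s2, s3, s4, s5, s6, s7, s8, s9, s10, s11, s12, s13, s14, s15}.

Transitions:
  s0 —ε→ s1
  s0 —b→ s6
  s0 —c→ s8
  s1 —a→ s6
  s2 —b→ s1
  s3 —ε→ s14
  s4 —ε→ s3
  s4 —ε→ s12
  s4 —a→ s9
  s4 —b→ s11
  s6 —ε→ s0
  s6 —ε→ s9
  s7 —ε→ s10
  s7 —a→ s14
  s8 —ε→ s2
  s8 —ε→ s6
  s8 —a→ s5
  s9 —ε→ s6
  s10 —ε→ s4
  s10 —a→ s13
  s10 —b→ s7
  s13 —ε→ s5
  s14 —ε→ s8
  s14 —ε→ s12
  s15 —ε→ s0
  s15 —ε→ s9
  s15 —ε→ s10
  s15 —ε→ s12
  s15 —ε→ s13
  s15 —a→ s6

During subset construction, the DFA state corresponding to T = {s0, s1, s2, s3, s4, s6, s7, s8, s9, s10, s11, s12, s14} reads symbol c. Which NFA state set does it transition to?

{s0, s1, s2, s6, s8, s9}

s0 on c → {s8}.
No c-transition from s1, s2, s3, s4, s6, s7, s8, s9, s10, s11, s12, s14.
Union after reading c: {s8}.
Now take the ε-closure:
From s8 via ε: add s2, s6.
From s6 via ε: add s0, s9.
From s0 via ε: add s1.
No new states can be added; the closed set is {s0, s1, s2, s6, s8, s9}.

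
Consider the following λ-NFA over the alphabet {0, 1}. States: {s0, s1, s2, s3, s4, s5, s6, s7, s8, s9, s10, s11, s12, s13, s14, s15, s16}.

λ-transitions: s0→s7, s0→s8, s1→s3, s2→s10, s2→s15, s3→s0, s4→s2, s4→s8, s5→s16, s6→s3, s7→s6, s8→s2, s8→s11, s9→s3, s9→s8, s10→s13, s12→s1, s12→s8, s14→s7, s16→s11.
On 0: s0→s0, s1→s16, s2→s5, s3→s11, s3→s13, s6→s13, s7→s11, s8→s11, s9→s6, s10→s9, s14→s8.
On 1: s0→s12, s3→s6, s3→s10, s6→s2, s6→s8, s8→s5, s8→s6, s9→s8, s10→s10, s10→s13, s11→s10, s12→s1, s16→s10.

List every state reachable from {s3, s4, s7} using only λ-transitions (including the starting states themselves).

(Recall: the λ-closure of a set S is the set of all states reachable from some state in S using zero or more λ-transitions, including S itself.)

Start with {s3, s4, s7}.
From s3 via λ: add s0.
From s4 via λ: add s2, s8.
From s7 via λ: add s6.
From s2 via λ: add s10, s15.
From s8 via λ: add s11.
From s10 via λ: add s13.
No new states can be added; the closed set is {s0, s2, s3, s4, s6, s7, s8, s10, s11, s13, s15}.

{s0, s2, s3, s4, s6, s7, s8, s10, s11, s13, s15}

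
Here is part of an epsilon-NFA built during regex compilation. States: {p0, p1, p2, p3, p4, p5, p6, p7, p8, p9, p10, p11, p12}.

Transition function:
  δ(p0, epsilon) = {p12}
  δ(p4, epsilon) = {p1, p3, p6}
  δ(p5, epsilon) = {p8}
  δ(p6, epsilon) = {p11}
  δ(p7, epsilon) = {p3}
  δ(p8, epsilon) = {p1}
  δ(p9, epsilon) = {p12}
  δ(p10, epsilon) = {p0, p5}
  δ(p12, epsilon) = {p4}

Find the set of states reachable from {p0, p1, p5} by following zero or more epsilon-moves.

Start with {p0, p1, p5}.
From p0 via epsilon: add p12.
From p5 via epsilon: add p8.
From p12 via epsilon: add p4.
From p4 via epsilon: add p3, p6.
From p6 via epsilon: add p11.
No new states can be added; the closed set is {p0, p1, p3, p4, p5, p6, p8, p11, p12}.

{p0, p1, p3, p4, p5, p6, p8, p11, p12}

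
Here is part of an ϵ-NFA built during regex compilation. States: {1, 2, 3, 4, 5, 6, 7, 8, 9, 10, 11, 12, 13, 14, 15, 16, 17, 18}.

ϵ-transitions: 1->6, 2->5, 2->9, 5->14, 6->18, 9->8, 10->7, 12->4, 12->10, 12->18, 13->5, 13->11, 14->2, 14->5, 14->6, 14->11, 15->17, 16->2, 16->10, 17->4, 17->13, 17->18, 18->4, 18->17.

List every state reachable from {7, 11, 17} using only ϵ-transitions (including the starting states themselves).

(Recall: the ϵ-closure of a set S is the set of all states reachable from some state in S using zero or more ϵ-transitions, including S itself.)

Start with {7, 11, 17}.
From 17 via ϵ: add 4, 13, 18.
From 13 via ϵ: add 5.
From 5 via ϵ: add 14.
From 14 via ϵ: add 2, 6.
From 2 via ϵ: add 9.
From 9 via ϵ: add 8.
No new states can be added; the closed set is {2, 4, 5, 6, 7, 8, 9, 11, 13, 14, 17, 18}.

{2, 4, 5, 6, 7, 8, 9, 11, 13, 14, 17, 18}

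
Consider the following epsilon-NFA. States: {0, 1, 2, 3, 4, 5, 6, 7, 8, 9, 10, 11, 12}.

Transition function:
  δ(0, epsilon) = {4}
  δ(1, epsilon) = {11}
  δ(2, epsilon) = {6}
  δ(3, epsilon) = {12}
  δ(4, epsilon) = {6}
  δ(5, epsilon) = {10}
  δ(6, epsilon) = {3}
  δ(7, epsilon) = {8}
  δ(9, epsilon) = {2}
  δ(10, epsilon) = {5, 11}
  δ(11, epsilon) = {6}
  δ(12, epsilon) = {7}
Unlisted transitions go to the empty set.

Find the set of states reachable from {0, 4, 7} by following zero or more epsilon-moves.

Start with {0, 4, 7}.
From 4 via epsilon: add 6.
From 7 via epsilon: add 8.
From 6 via epsilon: add 3.
From 3 via epsilon: add 12.
No new states can be added; the closed set is {0, 3, 4, 6, 7, 8, 12}.

{0, 3, 4, 6, 7, 8, 12}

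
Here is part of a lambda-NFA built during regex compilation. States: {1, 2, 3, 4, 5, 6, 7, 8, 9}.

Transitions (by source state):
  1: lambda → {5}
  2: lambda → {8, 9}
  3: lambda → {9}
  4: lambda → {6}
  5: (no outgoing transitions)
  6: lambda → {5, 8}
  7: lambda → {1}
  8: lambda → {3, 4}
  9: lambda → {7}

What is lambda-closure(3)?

Start with {3}.
From 3 via lambda: add 9.
From 9 via lambda: add 7.
From 7 via lambda: add 1.
From 1 via lambda: add 5.
No new states can be added; the closed set is {1, 3, 5, 7, 9}.

{1, 3, 5, 7, 9}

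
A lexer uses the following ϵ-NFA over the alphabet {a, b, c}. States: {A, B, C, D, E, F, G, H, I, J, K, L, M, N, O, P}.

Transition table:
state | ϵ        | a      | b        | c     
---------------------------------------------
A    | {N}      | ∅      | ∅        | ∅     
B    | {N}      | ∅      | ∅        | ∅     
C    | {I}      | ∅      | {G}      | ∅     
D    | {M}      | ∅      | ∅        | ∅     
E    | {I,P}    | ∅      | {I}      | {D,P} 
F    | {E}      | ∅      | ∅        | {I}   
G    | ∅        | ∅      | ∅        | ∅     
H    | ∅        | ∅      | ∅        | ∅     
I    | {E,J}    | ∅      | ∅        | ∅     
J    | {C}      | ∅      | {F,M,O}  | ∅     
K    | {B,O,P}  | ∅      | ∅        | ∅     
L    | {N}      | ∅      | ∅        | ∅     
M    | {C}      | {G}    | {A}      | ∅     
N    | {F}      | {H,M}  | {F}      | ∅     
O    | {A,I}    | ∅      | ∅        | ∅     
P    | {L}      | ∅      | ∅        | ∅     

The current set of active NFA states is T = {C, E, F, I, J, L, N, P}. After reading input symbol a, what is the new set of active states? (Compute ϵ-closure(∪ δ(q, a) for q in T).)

N on a → {H, M}.
No a-transition from C, E, F, I, J, L, P.
Union after reading a: {H, M}.
Now take the ϵ-closure:
From M via ϵ: add C.
From C via ϵ: add I.
From I via ϵ: add E, J.
From E via ϵ: add P.
From P via ϵ: add L.
From L via ϵ: add N.
From N via ϵ: add F.
No new states can be added; the closed set is {C, E, F, H, I, J, L, M, N, P}.

{C, E, F, H, I, J, L, M, N, P}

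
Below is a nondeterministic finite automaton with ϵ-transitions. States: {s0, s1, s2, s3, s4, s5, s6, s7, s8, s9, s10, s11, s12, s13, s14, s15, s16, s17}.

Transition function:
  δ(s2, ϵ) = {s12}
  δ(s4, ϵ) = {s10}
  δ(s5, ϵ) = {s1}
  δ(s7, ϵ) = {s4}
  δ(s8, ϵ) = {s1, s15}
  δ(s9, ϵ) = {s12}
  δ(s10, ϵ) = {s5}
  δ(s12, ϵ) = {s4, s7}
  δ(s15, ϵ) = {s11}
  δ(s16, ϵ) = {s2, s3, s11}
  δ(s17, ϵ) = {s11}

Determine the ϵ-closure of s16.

{s1, s2, s3, s4, s5, s7, s10, s11, s12, s16}

Start with {s16}.
From s16 via ϵ: add s2, s3, s11.
From s2 via ϵ: add s12.
From s12 via ϵ: add s4, s7.
From s4 via ϵ: add s10.
From s10 via ϵ: add s5.
From s5 via ϵ: add s1.
No new states can be added; the closed set is {s1, s2, s3, s4, s5, s7, s10, s11, s12, s16}.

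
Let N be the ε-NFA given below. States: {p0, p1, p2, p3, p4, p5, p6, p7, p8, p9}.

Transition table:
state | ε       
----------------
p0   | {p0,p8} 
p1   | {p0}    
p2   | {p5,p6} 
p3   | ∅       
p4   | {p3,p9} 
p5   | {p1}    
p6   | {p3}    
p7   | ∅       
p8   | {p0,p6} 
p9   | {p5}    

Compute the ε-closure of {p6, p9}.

Start with {p6, p9}.
From p6 via ε: add p3.
From p9 via ε: add p5.
From p5 via ε: add p1.
From p1 via ε: add p0.
From p0 via ε: add p8.
No new states can be added; the closed set is {p0, p1, p3, p5, p6, p8, p9}.

{p0, p1, p3, p5, p6, p8, p9}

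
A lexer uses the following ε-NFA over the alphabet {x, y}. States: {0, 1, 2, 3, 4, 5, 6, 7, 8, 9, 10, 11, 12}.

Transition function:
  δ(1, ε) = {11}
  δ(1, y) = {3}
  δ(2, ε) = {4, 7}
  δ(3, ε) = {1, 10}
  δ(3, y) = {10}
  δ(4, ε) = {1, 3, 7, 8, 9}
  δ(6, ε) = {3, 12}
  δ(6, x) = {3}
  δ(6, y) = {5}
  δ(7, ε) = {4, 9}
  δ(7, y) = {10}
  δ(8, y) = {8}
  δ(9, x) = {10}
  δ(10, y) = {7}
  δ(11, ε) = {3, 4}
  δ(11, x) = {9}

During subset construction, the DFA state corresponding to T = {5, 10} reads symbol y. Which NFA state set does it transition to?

{1, 3, 4, 7, 8, 9, 10, 11}

10 on y → {7}.
No y-transition from 5.
Union after reading y: {7}.
Now take the ε-closure:
From 7 via ε: add 4, 9.
From 4 via ε: add 1, 3, 8.
From 1 via ε: add 11.
From 3 via ε: add 10.
No new states can be added; the closed set is {1, 3, 4, 7, 8, 9, 10, 11}.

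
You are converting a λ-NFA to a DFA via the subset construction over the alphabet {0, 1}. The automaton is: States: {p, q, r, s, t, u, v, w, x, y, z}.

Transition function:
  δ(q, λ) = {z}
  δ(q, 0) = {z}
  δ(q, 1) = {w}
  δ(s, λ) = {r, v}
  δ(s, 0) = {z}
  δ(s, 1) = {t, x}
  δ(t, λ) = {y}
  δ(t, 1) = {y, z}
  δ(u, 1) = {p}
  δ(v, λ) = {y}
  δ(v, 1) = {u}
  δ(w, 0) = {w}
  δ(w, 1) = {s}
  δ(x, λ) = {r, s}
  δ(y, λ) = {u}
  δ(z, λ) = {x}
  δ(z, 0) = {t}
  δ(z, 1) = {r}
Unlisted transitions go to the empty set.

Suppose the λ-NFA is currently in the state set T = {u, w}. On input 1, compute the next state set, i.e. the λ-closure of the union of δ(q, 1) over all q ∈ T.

{p, r, s, u, v, y}

u on 1 → {p}.
w on 1 → {s}.
Union after reading 1: {p, s}.
Now take the λ-closure:
From s via λ: add r, v.
From v via λ: add y.
From y via λ: add u.
No new states can be added; the closed set is {p, r, s, u, v, y}.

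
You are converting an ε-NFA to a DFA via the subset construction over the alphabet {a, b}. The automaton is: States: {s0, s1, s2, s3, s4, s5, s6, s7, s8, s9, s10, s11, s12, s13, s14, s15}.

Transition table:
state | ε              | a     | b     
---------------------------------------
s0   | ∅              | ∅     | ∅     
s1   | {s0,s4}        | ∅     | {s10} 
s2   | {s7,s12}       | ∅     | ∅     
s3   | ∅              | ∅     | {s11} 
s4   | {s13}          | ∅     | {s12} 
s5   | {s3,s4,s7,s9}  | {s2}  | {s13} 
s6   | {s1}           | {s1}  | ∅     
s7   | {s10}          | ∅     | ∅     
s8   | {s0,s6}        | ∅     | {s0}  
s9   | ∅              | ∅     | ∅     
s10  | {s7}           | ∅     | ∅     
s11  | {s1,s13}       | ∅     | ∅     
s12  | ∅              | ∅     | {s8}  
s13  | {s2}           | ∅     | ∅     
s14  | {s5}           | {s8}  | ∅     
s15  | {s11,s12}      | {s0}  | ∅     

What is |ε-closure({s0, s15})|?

10

Start with {s0, s15}.
From s15 via ε: add s11, s12.
From s11 via ε: add s1, s13.
From s1 via ε: add s4.
From s13 via ε: add s2.
From s2 via ε: add s7.
From s7 via ε: add s10.
ε-closure = {s0, s1, s2, s4, s7, s10, s11, s12, s13, s15}, which has 10 states.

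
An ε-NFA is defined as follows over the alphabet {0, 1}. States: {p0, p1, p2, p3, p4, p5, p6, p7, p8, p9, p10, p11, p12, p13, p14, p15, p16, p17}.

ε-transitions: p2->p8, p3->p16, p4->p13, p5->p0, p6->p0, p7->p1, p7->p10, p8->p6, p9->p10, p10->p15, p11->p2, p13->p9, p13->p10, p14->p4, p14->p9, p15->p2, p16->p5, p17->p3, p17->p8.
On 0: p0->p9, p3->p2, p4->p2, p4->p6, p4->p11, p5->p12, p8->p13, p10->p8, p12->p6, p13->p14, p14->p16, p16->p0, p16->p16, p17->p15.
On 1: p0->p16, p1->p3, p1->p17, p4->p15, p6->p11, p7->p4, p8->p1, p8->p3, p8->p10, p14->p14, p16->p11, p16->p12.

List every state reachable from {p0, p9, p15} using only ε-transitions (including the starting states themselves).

{p0, p2, p6, p8, p9, p10, p15}

Start with {p0, p9, p15}.
From p9 via ε: add p10.
From p15 via ε: add p2.
From p2 via ε: add p8.
From p8 via ε: add p6.
No new states can be added; the closed set is {p0, p2, p6, p8, p9, p10, p15}.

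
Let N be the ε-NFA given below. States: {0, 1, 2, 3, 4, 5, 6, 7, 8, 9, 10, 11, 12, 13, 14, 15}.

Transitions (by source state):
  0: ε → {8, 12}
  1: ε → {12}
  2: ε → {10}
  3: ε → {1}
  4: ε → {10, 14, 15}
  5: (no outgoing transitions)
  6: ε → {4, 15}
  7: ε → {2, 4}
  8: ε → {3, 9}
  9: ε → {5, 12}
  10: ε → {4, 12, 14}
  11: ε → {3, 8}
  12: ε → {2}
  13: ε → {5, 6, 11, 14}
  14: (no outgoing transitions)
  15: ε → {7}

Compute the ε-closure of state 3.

{1, 2, 3, 4, 7, 10, 12, 14, 15}

Start with {3}.
From 3 via ε: add 1.
From 1 via ε: add 12.
From 12 via ε: add 2.
From 2 via ε: add 10.
From 10 via ε: add 4, 14.
From 4 via ε: add 15.
From 15 via ε: add 7.
No new states can be added; the closed set is {1, 2, 3, 4, 7, 10, 12, 14, 15}.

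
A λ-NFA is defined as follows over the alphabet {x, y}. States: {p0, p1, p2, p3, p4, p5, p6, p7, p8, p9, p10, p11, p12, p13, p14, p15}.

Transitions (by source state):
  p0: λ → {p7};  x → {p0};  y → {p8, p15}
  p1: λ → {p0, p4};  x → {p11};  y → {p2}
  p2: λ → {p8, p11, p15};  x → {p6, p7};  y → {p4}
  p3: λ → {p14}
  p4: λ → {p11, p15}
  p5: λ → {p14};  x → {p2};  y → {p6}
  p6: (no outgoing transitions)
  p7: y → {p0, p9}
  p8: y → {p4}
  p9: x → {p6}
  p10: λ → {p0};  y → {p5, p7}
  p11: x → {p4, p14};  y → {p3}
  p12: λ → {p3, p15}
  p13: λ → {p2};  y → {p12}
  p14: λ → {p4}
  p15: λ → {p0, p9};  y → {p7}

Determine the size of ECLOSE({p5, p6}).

Start with {p5, p6}.
From p5 via λ: add p14.
From p14 via λ: add p4.
From p4 via λ: add p11, p15.
From p15 via λ: add p0, p9.
From p0 via λ: add p7.
λ-closure = {p0, p4, p5, p6, p7, p9, p11, p14, p15}, which has 9 states.

9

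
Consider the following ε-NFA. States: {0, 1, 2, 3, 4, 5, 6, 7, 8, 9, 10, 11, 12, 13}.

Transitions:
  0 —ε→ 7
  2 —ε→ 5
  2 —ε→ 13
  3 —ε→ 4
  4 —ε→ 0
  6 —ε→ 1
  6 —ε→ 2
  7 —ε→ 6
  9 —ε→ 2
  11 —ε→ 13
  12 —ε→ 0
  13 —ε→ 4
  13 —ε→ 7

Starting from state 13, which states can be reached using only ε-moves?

Start with {13}.
From 13 via ε: add 4, 7.
From 4 via ε: add 0.
From 7 via ε: add 6.
From 6 via ε: add 1, 2.
From 2 via ε: add 5.
No new states can be added; the closed set is {0, 1, 2, 4, 5, 6, 7, 13}.

{0, 1, 2, 4, 5, 6, 7, 13}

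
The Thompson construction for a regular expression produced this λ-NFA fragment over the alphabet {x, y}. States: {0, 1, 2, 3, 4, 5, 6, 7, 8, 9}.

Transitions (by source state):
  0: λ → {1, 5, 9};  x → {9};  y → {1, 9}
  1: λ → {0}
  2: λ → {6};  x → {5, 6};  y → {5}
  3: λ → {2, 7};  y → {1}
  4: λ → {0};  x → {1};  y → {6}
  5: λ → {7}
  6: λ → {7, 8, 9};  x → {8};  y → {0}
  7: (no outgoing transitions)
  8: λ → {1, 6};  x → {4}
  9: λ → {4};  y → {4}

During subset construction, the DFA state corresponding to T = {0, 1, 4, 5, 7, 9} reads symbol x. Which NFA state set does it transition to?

0 on x → {9}.
4 on x → {1}.
No x-transition from 1, 5, 7, 9.
Union after reading x: {1, 9}.
Now take the λ-closure:
From 1 via λ: add 0.
From 9 via λ: add 4.
From 0 via λ: add 5.
From 5 via λ: add 7.
No new states can be added; the closed set is {0, 1, 4, 5, 7, 9}.

{0, 1, 4, 5, 7, 9}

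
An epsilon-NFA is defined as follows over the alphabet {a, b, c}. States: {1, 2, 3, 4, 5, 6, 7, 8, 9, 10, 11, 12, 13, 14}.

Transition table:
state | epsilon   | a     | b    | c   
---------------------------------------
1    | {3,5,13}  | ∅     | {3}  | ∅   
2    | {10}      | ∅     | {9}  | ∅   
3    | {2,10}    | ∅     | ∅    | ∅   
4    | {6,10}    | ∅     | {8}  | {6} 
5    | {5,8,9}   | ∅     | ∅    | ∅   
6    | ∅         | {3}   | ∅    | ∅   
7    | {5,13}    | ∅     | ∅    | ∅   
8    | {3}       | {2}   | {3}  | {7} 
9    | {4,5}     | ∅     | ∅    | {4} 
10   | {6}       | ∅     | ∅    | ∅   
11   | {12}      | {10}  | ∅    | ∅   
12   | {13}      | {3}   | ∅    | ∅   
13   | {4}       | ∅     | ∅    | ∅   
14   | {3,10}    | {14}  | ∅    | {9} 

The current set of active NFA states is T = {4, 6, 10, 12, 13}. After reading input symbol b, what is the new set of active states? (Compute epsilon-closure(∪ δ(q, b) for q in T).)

{2, 3, 6, 8, 10}

4 on b → {8}.
No b-transition from 6, 10, 12, 13.
Union after reading b: {8}.
Now take the epsilon-closure:
From 8 via epsilon: add 3.
From 3 via epsilon: add 2, 10.
From 10 via epsilon: add 6.
No new states can be added; the closed set is {2, 3, 6, 8, 10}.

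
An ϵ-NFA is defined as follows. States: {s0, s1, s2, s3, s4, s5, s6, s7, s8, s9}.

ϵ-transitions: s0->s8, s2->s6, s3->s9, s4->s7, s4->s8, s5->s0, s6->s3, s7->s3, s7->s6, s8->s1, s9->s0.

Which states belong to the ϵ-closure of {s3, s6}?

Start with {s3, s6}.
From s3 via ϵ: add s9.
From s9 via ϵ: add s0.
From s0 via ϵ: add s8.
From s8 via ϵ: add s1.
No new states can be added; the closed set is {s0, s1, s3, s6, s8, s9}.

{s0, s1, s3, s6, s8, s9}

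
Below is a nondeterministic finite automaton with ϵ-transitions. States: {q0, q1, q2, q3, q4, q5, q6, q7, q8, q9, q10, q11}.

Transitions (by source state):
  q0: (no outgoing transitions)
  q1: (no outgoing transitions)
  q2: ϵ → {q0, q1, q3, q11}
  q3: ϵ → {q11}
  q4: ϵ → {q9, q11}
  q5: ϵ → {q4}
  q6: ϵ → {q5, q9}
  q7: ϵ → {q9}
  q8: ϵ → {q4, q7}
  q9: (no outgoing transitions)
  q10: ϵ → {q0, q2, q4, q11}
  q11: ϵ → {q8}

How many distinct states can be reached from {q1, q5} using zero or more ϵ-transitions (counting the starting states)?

7

Start with {q1, q5}.
From q5 via ϵ: add q4.
From q4 via ϵ: add q9, q11.
From q11 via ϵ: add q8.
From q8 via ϵ: add q7.
ϵ-closure = {q1, q4, q5, q7, q8, q9, q11}, which has 7 states.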